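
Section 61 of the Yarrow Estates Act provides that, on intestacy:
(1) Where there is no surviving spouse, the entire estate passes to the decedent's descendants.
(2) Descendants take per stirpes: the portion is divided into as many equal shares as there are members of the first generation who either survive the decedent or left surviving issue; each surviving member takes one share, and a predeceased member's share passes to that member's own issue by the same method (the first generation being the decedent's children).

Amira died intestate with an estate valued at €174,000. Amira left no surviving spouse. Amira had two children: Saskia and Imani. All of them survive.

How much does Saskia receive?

Saskia receives €87,000.

The entire €174,000 passes to the descendants.
That amount (€174,000) is divided into 2 shares of €87,000: Saskia and Imani each take €87,000.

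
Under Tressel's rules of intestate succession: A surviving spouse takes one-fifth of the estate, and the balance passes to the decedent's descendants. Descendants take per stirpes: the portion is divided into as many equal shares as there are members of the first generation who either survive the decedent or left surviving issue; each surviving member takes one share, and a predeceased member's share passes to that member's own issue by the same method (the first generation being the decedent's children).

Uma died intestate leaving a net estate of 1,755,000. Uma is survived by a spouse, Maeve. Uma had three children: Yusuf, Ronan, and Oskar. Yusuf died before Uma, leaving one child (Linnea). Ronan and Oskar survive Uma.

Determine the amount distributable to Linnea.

Maeve takes one-fifth of 1,755,000 = 351,000. The remaining 1,404,000 passes to the descendants.
The descendants' portion (1,404,000) is divided into 3 shares of 468,000: Ronan and Oskar each take 468,000; Yusuf's 468,000 share passes to Yusuf's issue.
Yusuf's share (468,000) passes entirely to Linnea.

Linnea receives 468,000.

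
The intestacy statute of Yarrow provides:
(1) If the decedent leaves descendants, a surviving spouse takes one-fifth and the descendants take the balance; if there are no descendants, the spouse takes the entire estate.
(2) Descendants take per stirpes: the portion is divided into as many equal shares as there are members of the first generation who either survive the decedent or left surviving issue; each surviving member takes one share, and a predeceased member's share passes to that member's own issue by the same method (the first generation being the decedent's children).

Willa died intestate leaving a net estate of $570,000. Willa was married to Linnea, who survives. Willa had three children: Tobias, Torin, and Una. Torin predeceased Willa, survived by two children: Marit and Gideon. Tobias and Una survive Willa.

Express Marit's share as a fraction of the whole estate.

Linnea takes one-fifth of $570,000 = $114,000. The remaining $456,000 passes to the descendants.
The descendants' portion ($456,000) is divided into 3 shares of $152,000: Tobias and Una each take $152,000; Torin's $152,000 share passes to Torin's issue.
Torin's share ($152,000) is divided into 2 shares of $76,000: Marit and Gideon each take $76,000.

Marit receives 2/15 of the estate.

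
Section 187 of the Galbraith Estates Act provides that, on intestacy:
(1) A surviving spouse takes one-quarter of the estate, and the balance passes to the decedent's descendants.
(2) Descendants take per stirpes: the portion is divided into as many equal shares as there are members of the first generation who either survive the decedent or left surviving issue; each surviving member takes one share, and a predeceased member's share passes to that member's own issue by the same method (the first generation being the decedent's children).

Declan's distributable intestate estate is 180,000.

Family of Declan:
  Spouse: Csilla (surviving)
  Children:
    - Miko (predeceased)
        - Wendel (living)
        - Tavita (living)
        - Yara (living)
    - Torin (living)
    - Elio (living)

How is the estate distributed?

Csilla: 45,000; Wendel: 15,000; Tavita: 15,000; Yara: 15,000; Torin: 45,000; Elio: 45,000

Csilla takes one-quarter of 180,000 = 45,000. The remaining 135,000 passes to the descendants.
The descendants' portion (135,000) is divided into 3 shares of 45,000: Torin and Elio each take 45,000; Miko's 45,000 share passes to Miko's issue.
Miko's share (45,000) is divided into 3 shares of 15,000: Wendel, Tavita, and Yara each take 15,000.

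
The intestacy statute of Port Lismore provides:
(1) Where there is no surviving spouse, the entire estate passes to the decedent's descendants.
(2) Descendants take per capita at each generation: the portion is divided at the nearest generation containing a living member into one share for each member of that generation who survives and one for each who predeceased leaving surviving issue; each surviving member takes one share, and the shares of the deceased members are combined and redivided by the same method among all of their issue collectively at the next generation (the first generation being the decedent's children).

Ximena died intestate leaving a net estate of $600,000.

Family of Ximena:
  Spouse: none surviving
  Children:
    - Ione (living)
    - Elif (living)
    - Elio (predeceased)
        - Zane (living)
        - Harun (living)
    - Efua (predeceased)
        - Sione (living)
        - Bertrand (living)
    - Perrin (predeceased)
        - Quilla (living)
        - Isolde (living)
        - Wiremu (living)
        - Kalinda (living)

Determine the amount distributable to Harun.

Harun receives $45,000.

The entire $600,000 passes to the descendants.
That amount ($600,000) is divided at the children's generation into 5 shares of $120,000. Ione and Elif each take $120,000. The 3 shares of the deceased (Elio, Efua, and Perrin) are combined into a pool of $360,000.
That pool ($360,000) is divided at the grandchildren's generation equally among Zane, Harun, Sione, Bertrand, Quilla, Isolde, Wiremu, and Kalinda: $45,000 each.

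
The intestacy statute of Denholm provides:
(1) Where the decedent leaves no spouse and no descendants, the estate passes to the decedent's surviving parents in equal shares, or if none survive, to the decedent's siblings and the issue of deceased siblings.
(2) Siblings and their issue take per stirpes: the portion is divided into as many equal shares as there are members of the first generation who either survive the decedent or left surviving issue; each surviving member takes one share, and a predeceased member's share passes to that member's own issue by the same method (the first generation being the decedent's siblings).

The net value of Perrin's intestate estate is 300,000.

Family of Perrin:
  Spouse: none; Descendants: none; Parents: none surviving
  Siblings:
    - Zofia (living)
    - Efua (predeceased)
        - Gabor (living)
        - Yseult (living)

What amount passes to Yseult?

The entire 300,000 passes to the siblings and their issue.
That amount (300,000) is divided into 2 shares of 150,000: Zofia takes 150,000; Efua's 150,000 share passes to Efua's issue.
Efua's share (150,000) is divided into 2 shares of 75,000: Gabor and Yseult each take 75,000.

Yseult receives 75,000.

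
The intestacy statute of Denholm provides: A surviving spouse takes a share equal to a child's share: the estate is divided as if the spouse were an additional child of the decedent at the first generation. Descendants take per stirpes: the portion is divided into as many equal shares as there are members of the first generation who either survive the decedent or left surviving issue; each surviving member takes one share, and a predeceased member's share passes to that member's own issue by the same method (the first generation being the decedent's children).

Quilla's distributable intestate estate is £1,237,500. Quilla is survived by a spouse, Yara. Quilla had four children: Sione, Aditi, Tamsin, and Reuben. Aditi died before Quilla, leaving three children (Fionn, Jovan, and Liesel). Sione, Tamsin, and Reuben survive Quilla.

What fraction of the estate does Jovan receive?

Jovan receives 1/15 of the estate.

The spouse counts as an additional share at the children's level, so there are 5 primary shares of £247,500. Yara takes one such share (£247,500).
The children's combined portion (£990,000) is divided into 4 shares of £247,500: Sione, Tamsin, and Reuben each take £247,500; Aditi's £247,500 share passes to Aditi's issue.
Aditi's share (£247,500) is divided into 3 shares of £82,500: Fionn, Jovan, and Liesel each take £82,500.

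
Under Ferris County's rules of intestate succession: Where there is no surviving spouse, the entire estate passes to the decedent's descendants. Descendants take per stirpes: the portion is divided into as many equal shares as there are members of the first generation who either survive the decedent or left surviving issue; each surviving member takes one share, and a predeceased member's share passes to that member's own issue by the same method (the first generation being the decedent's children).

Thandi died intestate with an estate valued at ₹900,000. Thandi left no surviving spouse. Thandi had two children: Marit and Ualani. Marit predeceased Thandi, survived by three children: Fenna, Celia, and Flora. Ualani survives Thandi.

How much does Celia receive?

Celia receives ₹150,000.

The entire ₹900,000 passes to the descendants.
That amount (₹900,000) is divided into 2 shares of ₹450,000: Ualani takes ₹450,000; Marit's ₹450,000 share passes to Marit's issue.
Marit's share (₹450,000) is divided into 3 shares of ₹150,000: Fenna, Celia, and Flora each take ₹150,000.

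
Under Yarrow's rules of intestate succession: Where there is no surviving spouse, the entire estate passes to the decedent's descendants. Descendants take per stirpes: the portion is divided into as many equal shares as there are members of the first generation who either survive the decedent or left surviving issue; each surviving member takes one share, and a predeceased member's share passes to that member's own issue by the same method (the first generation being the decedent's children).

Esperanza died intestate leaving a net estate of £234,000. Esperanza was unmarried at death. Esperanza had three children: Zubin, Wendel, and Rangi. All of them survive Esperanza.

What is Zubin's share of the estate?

Zubin receives £78,000.

The entire £234,000 passes to the descendants.
That amount (£234,000) is divided into 3 shares of £78,000: Zubin, Wendel, and Rangi each take £78,000.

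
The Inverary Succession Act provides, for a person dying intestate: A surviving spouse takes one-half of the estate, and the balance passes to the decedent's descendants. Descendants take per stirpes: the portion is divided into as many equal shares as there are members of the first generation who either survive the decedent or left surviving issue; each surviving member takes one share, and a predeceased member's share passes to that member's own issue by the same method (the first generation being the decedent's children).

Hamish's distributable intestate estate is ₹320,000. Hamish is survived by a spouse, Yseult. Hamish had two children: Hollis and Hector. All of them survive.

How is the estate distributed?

Yseult: ₹160,000; Hollis: ₹80,000; Hector: ₹80,000

Yseult takes one-half of ₹320,000 = ₹160,000. The remaining ₹160,000 passes to the descendants.
The descendants' portion (₹160,000) is divided into 2 shares of ₹80,000: Hollis and Hector each take ₹80,000.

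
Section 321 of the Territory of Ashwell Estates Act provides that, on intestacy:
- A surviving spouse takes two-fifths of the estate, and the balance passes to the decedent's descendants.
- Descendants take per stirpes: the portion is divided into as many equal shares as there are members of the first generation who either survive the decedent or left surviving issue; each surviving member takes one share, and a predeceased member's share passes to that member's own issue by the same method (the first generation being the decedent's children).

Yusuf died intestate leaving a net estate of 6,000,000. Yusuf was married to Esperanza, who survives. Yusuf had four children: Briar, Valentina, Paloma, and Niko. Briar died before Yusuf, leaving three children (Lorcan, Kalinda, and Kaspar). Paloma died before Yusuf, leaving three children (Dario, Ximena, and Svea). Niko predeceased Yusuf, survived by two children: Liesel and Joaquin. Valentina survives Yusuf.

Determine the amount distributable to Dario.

Esperanza takes two-fifths of 6,000,000 = 2,400,000. The remaining 3,600,000 passes to the descendants.
The descendants' portion (3,600,000) is divided into 4 shares of 900,000: Valentina takes 900,000; Briar's 900,000 share passes to Briar's issue; Paloma's 900,000 share passes to Paloma's issue; Niko's 900,000 share passes to Niko's issue.
Briar's share (900,000) is divided into 3 shares of 300,000: Lorcan, Kalinda, and Kaspar each take 300,000.
Paloma's share (900,000) is divided into 3 shares of 300,000: Dario, Ximena, and Svea each take 300,000.
Niko's share (900,000) is divided into 2 shares of 450,000: Liesel and Joaquin each take 450,000.

Dario receives 300,000.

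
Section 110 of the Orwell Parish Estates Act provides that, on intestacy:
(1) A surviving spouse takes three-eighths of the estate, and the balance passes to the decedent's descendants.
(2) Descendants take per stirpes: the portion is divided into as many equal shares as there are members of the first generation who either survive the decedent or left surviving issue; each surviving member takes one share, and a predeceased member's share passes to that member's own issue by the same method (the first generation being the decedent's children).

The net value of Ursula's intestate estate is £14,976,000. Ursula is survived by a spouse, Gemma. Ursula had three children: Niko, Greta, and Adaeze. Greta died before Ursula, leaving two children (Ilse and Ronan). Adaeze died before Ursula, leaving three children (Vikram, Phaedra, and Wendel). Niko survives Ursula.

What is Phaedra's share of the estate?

Phaedra receives £1,040,000.

Gemma takes three-eighths of £14,976,000 = £5,616,000. The remaining £9,360,000 passes to the descendants.
The descendants' portion (£9,360,000) is divided into 3 shares of £3,120,000: Niko takes £3,120,000; Greta's £3,120,000 share passes to Greta's issue; Adaeze's £3,120,000 share passes to Adaeze's issue.
Greta's share (£3,120,000) is divided into 2 shares of £1,560,000: Ilse and Ronan each take £1,560,000.
Adaeze's share (£3,120,000) is divided into 3 shares of £1,040,000: Vikram, Phaedra, and Wendel each take £1,040,000.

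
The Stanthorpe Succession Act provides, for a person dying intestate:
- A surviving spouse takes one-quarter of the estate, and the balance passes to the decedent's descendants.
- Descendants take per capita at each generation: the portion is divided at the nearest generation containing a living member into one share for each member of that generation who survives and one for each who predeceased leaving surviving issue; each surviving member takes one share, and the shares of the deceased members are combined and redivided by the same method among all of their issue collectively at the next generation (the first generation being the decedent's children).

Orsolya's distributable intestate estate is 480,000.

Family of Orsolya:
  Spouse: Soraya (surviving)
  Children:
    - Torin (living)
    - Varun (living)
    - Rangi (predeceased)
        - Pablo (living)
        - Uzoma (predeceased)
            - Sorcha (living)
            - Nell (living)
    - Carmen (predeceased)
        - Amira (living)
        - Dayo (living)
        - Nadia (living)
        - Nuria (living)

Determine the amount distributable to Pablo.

Soraya takes one-quarter of 480,000 = 120,000. The remaining 360,000 passes to the descendants.
The descendants' portion (360,000) is divided at the children's generation into 4 shares of 90,000. Torin and Varun each take 90,000. The 2 shares of the deceased (Rangi and Carmen) are combined into a pool of 180,000.
That pool (180,000) is divided at the grandchildren's generation into 6 shares of 30,000. Pablo, Amira, Dayo, Nadia, and Nuria each take 30,000. The remaining share for the deceased Uzoma (30,000) is carried to the next generation.
That pool (30,000) is divided at the great-grandchildren's generation equally among Sorcha and Nell: 15,000 each.

Pablo receives 30,000.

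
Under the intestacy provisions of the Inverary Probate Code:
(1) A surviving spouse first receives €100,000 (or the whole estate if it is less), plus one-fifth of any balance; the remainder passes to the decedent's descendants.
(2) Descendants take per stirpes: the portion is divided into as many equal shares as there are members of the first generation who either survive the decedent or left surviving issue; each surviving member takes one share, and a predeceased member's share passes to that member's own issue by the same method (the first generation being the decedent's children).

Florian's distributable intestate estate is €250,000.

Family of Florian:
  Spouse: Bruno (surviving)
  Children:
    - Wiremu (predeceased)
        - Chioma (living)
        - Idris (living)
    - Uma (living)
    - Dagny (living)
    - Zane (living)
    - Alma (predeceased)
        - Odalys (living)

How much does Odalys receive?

Bruno first takes €100,000, leaving a balance of €150,000. Bruno then takes one-fifth of the balance (€30,000), for a total of €130,000. The remaining €120,000 passes to the descendants.
The descendants' portion (€120,000) is divided into 5 shares of €24,000: Uma, Dagny, and Zane each take €24,000; Wiremu's €24,000 share passes to Wiremu's issue; Alma's €24,000 share passes to Alma's issue.
Wiremu's share (€24,000) is divided into 2 shares of €12,000: Chioma and Idris each take €12,000.
Alma's share (€24,000) passes entirely to Odalys.

Odalys receives €24,000.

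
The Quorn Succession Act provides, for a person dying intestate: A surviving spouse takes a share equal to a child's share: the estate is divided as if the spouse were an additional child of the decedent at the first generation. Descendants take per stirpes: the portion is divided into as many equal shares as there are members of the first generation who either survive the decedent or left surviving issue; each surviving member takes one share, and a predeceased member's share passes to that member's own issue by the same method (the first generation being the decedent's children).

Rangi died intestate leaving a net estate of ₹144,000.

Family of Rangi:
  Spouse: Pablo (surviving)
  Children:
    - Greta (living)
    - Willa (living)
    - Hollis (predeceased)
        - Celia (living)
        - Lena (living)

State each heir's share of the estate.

The spouse counts as an additional share at the children's level, so there are 4 primary shares of ₹36,000. Pablo takes one such share (₹36,000).
The children's combined portion (₹108,000) is divided into 3 shares of ₹36,000: Greta and Willa each take ₹36,000; Hollis's ₹36,000 share passes to Hollis's issue.
Hollis's share (₹36,000) is divided into 2 shares of ₹18,000: Celia and Lena each take ₹18,000.

Pablo: ₹36,000; Greta: ₹36,000; Willa: ₹36,000; Celia: ₹18,000; Lena: ₹18,000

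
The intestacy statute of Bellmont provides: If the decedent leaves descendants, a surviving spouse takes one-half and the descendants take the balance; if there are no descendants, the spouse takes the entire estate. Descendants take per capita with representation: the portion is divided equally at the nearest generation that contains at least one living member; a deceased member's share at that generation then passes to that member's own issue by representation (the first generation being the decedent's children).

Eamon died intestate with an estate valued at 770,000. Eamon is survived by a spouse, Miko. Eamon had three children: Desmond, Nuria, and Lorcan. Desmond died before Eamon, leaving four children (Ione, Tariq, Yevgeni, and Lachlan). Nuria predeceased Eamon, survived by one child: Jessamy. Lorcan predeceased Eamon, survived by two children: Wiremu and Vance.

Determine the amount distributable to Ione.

Ione receives 55,000.

Miko takes one-half of 770,000 = 385,000. The remaining 385,000 passes to the descendants.
No child survives, so the initial division is made at the grandchildren's generation.
The descendants' portion (385,000) is divided into 7 shares of 55,000: Ione, Tariq, Yevgeni, Lachlan, Jessamy, Wiremu, and Vance each take 55,000.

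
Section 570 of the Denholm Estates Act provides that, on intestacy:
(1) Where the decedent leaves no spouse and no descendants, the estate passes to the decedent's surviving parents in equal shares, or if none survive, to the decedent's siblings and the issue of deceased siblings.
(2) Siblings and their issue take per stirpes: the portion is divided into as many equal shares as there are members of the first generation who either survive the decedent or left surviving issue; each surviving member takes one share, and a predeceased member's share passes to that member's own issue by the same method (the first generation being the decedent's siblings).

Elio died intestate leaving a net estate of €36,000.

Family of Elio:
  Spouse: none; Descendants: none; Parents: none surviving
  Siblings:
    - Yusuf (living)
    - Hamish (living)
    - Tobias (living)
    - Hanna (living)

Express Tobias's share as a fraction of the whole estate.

The entire €36,000 passes to the siblings and their issue.
That amount (€36,000) is divided into 4 shares of €9,000: Yusuf, Hamish, Tobias, and Hanna each take €9,000.

Tobias receives 1/4 of the estate.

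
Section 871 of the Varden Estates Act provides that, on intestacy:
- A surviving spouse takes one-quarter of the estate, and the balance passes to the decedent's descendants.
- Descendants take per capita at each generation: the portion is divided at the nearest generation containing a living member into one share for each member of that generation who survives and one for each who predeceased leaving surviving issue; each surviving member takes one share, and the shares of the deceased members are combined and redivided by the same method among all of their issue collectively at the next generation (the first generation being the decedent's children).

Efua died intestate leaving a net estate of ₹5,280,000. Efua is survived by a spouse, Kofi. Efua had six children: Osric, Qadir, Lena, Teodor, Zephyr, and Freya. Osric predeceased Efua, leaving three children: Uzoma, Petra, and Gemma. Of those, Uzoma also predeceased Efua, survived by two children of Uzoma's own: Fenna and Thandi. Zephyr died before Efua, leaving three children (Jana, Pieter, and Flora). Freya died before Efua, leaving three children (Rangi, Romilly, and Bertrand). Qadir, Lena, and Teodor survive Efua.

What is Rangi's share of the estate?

Kofi takes one-quarter of ₹5,280,000 = ₹1,320,000. The remaining ₹3,960,000 passes to the descendants.
The descendants' portion (₹3,960,000) is divided at the children's generation into 6 shares of ₹660,000. Qadir, Lena, and Teodor each take ₹660,000. The 3 shares of the deceased (Osric, Zephyr, and Freya) are combined into a pool of ₹1,980,000.
That pool (₹1,980,000) is divided at the grandchildren's generation into 9 shares of ₹220,000. Petra, Gemma, Jana, Pieter, Flora, Rangi, Romilly, and Bertrand each take ₹220,000. The remaining share for the deceased Uzoma (₹220,000) is carried to the next generation.
That pool (₹220,000) is divided at the great-grandchildren's generation equally among Fenna and Thandi: ₹110,000 each.

Rangi receives ₹220,000.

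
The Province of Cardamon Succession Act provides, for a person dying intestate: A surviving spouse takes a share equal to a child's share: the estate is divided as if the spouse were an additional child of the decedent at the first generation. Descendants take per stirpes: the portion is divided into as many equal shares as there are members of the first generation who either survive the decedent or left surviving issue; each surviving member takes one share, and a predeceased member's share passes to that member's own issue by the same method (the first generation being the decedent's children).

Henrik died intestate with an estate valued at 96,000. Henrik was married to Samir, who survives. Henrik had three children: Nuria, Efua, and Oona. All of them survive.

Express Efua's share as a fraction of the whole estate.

Efua receives 1/4 of the estate.

The spouse counts as an additional share at the children's level, so there are 4 primary shares of 24,000. Samir takes one such share (24,000).
The children's combined portion (72,000) is divided into 3 shares of 24,000: Nuria, Efua, and Oona each take 24,000.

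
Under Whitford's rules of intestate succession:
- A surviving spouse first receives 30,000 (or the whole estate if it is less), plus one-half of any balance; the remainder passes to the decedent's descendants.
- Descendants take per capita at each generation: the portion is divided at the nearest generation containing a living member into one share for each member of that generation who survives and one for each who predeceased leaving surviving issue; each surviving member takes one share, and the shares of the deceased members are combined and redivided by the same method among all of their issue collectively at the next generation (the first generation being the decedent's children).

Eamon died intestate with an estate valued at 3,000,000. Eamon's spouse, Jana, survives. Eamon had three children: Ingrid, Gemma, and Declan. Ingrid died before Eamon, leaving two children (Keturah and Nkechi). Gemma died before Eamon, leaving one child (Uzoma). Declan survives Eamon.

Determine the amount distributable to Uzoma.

Jana first takes 30,000, leaving a balance of 2,970,000. Jana then takes one-half of the balance (1,485,000), for a total of 1,515,000. The remaining 1,485,000 passes to the descendants.
The descendants' portion (1,485,000) is divided at the children's generation into 3 shares of 495,000. Declan takes 495,000. The 2 shares of the deceased (Ingrid and Gemma) are combined into a pool of 990,000.
That pool (990,000) is divided at the grandchildren's generation equally among Keturah, Nkechi, and Uzoma: 330,000 each.

Uzoma receives 330,000.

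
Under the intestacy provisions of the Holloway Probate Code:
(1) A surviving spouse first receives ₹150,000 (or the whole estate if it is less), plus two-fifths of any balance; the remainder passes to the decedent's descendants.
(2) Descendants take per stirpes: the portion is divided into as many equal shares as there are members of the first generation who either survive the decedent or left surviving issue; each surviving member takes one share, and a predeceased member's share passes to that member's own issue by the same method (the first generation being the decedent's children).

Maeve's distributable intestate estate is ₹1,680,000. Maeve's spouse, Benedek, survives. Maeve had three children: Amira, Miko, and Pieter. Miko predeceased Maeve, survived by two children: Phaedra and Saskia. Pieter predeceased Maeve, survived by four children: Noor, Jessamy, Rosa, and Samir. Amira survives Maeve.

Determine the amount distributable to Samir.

Benedek first takes ₹150,000, leaving a balance of ₹1,530,000. Benedek then takes two-fifths of the balance (₹612,000), for a total of ₹762,000. The remaining ₹918,000 passes to the descendants.
The descendants' portion (₹918,000) is divided into 3 shares of ₹306,000: Amira takes ₹306,000; Miko's ₹306,000 share passes to Miko's issue; Pieter's ₹306,000 share passes to Pieter's issue.
Miko's share (₹306,000) is divided into 2 shares of ₹153,000: Phaedra and Saskia each take ₹153,000.
Pieter's share (₹306,000) is divided into 4 shares of ₹76,500: Noor, Jessamy, Rosa, and Samir each take ₹76,500.

Samir receives ₹76,500.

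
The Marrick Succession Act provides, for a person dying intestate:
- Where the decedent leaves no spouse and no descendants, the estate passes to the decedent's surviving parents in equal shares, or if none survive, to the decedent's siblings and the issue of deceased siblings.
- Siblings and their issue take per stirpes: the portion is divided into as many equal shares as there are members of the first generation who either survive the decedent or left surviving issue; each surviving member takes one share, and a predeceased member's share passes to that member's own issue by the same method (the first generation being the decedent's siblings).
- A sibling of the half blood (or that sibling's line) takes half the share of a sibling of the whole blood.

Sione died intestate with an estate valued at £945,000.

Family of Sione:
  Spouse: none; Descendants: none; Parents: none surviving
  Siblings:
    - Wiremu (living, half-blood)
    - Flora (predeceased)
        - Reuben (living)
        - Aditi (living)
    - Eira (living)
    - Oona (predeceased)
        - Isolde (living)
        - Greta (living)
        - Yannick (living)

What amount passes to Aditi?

The entire £945,000 passes to the siblings and their issue.
Counting each half-blood sibling's line as half a unit, there are 7/2 units in £945,000, so one unit is £270,000. Whole-blood lines (Flora, Eira, and Oona) take £270,000 each; half-blood lines (Wiremu) take £135,000 each.
Flora's share (£270,000) is divided into 2 shares of £135,000: Reuben and Aditi each take £135,000.
Oona's share (£270,000) is divided into 3 shares of £90,000: Isolde, Greta, and Yannick each take £90,000.

Aditi receives £135,000.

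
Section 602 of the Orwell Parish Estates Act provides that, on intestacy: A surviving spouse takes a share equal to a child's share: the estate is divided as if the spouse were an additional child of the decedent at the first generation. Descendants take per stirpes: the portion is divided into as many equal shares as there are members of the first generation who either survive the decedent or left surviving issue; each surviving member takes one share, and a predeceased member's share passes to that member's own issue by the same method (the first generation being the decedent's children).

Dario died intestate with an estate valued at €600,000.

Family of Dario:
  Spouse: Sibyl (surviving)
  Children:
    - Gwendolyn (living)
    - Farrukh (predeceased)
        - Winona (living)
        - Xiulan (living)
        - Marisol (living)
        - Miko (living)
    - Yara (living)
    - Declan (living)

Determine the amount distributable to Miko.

The spouse counts as an additional share at the children's level, so there are 5 primary shares of €120,000. Sibyl takes one such share (€120,000).
The children's combined portion (€480,000) is divided into 4 shares of €120,000: Gwendolyn, Yara, and Declan each take €120,000; Farrukh's €120,000 share passes to Farrukh's issue.
Farrukh's share (€120,000) is divided into 4 shares of €30,000: Winona, Xiulan, Marisol, and Miko each take €30,000.

Miko receives €30,000.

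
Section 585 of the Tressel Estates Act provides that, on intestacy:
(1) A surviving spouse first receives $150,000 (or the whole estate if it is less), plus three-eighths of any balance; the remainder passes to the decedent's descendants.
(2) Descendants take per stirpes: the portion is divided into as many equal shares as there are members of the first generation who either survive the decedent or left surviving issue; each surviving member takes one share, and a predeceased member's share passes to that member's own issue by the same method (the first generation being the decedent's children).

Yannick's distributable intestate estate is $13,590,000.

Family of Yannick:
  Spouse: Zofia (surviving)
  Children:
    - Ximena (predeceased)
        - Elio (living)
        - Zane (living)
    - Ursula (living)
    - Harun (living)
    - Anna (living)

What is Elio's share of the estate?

Zofia first takes $150,000, leaving a balance of $13,440,000. Zofia then takes three-eighths of the balance ($5,040,000), for a total of $5,190,000. The remaining $8,400,000 passes to the descendants.
The descendants' portion ($8,400,000) is divided into 4 shares of $2,100,000: Ursula, Harun, and Anna each take $2,100,000; Ximena's $2,100,000 share passes to Ximena's issue.
Ximena's share ($2,100,000) is divided into 2 shares of $1,050,000: Elio and Zane each take $1,050,000.

Elio receives $1,050,000.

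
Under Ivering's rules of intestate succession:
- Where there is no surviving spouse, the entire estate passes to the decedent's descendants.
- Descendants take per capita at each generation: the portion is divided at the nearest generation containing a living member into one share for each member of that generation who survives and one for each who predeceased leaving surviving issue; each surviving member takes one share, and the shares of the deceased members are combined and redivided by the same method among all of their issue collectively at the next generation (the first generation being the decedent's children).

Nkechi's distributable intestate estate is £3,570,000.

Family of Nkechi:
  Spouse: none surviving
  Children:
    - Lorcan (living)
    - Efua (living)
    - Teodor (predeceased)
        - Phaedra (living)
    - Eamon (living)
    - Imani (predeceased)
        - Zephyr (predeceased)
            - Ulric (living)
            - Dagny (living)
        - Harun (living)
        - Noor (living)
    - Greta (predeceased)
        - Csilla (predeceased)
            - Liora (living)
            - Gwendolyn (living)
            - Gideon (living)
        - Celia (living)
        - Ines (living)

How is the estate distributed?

The entire £3,570,000 passes to the descendants.
That amount (£3,570,000) is divided at the children's generation into 6 shares of £595,000. Lorcan, Efua, and Eamon each take £595,000. The 3 shares of the deceased (Teodor, Imani, and Greta) are combined into a pool of £1,785,000.
That pool (£1,785,000) is divided at the grandchildren's generation into 7 shares of £255,000. Phaedra, Harun, Noor, Celia, and Ines each take £255,000. The 2 shares of the deceased (Zephyr and Csilla) are combined into a pool of £510,000.
That pool (£510,000) is divided at the great-grandchildren's generation equally among Ulric, Dagny, Liora, Gwendolyn, and Gideon: £102,000 each.

Lorcan: £595,000; Efua: £595,000; Phaedra: £255,000; Eamon: £595,000; Ulric: £102,000; Dagny: £102,000; Harun: £255,000; Noor: £255,000; Liora: £102,000; Gwendolyn: £102,000; Gideon: £102,000; Celia: £255,000; Ines: £255,000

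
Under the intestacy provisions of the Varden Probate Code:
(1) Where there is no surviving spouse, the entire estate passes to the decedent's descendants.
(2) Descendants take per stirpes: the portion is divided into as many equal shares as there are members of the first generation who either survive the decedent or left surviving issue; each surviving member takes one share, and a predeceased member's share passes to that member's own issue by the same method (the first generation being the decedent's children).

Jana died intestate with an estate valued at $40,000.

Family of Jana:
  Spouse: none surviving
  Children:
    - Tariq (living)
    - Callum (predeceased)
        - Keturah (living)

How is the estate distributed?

The entire $40,000 passes to the descendants.
That amount ($40,000) is divided into 2 shares of $20,000: Tariq takes $20,000; Callum's $20,000 share passes to Callum's issue.
Callum's share ($20,000) passes entirely to Keturah.

Tariq: $20,000; Keturah: $20,000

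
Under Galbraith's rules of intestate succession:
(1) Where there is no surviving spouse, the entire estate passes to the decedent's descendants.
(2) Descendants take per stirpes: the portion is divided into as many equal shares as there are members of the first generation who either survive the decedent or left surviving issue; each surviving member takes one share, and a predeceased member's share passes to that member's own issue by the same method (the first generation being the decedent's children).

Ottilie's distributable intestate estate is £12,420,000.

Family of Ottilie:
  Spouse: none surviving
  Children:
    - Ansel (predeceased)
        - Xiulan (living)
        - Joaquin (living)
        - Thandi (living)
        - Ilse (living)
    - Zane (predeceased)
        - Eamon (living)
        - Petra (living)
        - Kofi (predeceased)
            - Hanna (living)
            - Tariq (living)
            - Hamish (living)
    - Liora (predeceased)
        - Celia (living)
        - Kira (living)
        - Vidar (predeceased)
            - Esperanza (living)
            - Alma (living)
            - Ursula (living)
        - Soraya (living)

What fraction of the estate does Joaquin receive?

The entire £12,420,000 passes to the descendants.
That amount (£12,420,000) is divided into 3 shares of £4,140,000: Ansel's £4,140,000 share passes to Ansel's issue; Zane's £4,140,000 share passes to Zane's issue; Liora's £4,140,000 share passes to Liora's issue.
Ansel's share (£4,140,000) is divided into 4 shares of £1,035,000: Xiulan, Joaquin, Thandi, and Ilse each take £1,035,000.
Zane's share (£4,140,000) is divided into 3 shares of £1,380,000: Eamon and Petra each take £1,380,000; Kofi's £1,380,000 share passes to Kofi's issue.
Kofi's share (£1,380,000) is divided into 3 shares of £460,000: Hanna, Tariq, and Hamish each take £460,000.
Liora's share (£4,140,000) is divided into 4 shares of £1,035,000: Celia, Kira, and Soraya each take £1,035,000; Vidar's £1,035,000 share passes to Vidar's issue.
Vidar's share (£1,035,000) is divided into 3 shares of £345,000: Esperanza, Alma, and Ursula each take £345,000.

Joaquin receives 1/12 of the estate.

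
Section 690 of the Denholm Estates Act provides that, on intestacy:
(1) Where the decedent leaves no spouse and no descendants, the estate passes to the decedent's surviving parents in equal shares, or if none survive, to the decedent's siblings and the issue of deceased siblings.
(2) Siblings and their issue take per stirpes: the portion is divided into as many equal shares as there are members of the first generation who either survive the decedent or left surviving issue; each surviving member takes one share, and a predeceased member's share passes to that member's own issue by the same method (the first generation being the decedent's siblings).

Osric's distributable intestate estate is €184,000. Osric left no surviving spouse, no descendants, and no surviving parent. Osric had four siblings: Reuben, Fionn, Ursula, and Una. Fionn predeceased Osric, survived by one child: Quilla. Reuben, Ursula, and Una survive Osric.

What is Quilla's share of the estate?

Quilla receives €46,000.

The entire €184,000 passes to the siblings and their issue.
That amount (€184,000) is divided into 4 shares of €46,000: Reuben, Ursula, and Una each take €46,000; Fionn's €46,000 share passes to Fionn's issue.
Fionn's share (€46,000) passes entirely to Quilla.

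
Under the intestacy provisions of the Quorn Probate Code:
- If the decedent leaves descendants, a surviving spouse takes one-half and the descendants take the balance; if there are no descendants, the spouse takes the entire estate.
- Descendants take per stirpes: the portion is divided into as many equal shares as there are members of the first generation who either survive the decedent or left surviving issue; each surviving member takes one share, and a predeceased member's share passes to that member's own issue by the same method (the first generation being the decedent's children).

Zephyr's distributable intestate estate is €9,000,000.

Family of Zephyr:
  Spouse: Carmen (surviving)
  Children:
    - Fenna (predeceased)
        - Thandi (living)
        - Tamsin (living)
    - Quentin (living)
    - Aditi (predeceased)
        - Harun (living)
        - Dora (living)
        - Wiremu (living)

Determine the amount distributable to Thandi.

Thandi receives €750,000.

Carmen takes one-half of €9,000,000 = €4,500,000. The remaining €4,500,000 passes to the descendants.
The descendants' portion (€4,500,000) is divided into 3 shares of €1,500,000: Quentin takes €1,500,000; Fenna's €1,500,000 share passes to Fenna's issue; Aditi's €1,500,000 share passes to Aditi's issue.
Fenna's share (€1,500,000) is divided into 2 shares of €750,000: Thandi and Tamsin each take €750,000.
Aditi's share (€1,500,000) is divided into 3 shares of €500,000: Harun, Dora, and Wiremu each take €500,000.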